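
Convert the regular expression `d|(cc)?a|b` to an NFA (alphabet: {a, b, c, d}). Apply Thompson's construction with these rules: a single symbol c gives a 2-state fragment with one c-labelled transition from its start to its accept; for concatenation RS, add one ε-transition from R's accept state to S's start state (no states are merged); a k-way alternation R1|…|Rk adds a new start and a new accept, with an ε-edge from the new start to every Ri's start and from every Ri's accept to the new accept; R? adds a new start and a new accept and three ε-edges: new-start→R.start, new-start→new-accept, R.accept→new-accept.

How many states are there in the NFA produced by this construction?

14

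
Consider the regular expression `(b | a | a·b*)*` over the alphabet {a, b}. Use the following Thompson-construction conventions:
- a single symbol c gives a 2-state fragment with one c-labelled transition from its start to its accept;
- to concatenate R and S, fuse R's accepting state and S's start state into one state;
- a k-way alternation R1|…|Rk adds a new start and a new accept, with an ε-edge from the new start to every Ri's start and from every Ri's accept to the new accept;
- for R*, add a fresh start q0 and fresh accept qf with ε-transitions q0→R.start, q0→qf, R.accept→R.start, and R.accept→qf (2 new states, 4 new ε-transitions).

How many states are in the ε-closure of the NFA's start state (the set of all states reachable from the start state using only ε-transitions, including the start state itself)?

Let C(F) = |ε-closure(F.start)| within fragment F, and note whether F accepts ε. Symbol fragments have C = 1 and do not accept ε. Then:
  b* — the star's fresh start ε-reaches both the body's start and the fresh accept: |ε-closure| = 2 + 1 = 3
  a·b* — same as the first factor's closure: |ε-closure| = 1
  b | a | a·b* — |ε-closure| = 1 + 1 + 1 + 1 = 4 (the new accept is not ε-reachable since no branch accepts ε)
  (b | a | a·b*)* — new start has ε-edges to the inner start and to the new accept, so |ε-closure| = 2 + 4 = 6

6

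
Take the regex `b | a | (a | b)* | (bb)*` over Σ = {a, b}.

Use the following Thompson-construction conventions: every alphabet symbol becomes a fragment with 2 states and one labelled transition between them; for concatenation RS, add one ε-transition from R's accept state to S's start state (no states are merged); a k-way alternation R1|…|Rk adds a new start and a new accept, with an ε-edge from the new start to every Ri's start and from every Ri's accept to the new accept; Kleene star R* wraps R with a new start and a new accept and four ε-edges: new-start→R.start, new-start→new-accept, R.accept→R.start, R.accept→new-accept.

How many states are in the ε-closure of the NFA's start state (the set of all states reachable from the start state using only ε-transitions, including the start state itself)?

Work bottom-up. For each fragment F, track |ε-closure(F.start)| and whether F's accept lies in that closure (i.e. whether F accepts ε). A single-symbol fragment has closure size 1 and does not accept ε.
  a | b : |ε-closure| = 1 + 1 + 1 = 3 (the new accept is not ε-reachable since no branch accepts ε)
  (a | b)* : the star's fresh start ε-reaches both the body's start and the fresh accept: |ε-closure| = 2 + 3 = 5
  bb : |ε-closure| equals the left operand's closure size = 1 (its accept is not ε-reachable, so the closure stops there)
  (bb)* : new start has ε-edges to the inner start and to the new accept, so |ε-closure| = 2 + 1 = 3
  b | a | (a | b)* | (bb)* : |ε-closure| = 1 (new start) + (1 + 1 + 5 + 3) + 1 (new accept, since some branch ε-reaches its own accept) = 12

12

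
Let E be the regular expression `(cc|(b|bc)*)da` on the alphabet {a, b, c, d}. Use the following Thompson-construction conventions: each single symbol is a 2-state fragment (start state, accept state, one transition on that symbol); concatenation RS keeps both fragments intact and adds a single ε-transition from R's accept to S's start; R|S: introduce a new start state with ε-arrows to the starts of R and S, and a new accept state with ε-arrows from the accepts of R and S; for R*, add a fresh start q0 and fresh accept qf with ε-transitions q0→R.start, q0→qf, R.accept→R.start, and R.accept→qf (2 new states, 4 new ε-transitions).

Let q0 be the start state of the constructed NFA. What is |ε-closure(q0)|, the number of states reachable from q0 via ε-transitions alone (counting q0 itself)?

9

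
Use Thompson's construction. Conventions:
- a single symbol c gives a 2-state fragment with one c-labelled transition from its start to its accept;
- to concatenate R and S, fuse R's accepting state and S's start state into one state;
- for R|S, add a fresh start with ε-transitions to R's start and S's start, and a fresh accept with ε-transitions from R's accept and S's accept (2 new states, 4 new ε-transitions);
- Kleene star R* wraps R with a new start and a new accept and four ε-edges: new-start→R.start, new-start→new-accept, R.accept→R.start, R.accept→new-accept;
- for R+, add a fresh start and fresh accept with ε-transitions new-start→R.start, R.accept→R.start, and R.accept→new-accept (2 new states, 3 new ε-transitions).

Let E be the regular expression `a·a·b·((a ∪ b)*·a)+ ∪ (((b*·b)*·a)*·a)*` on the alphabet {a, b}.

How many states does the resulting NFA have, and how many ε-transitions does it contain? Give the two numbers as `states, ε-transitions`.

Recursing over subexpressions:
Each of the 10 symbol leaves contributes 2 states and 0 ε-transitions.
  a ∪ b = 6 states, 4 ε-transitions
  (a ∪ b)* = 8 states, 8 ε-transitions
  (a ∪ b)*·a = 9 states, 8 ε-transitions
  ((a ∪ b)*·a)+ = 11 states, 11 ε-transitions
  a·a·b·((a ∪ b)*·a)+ = 14 states, 11 ε-transitions
  b* = 4 states, 4 ε-transitions
  b*·b = 5 states, 4 ε-transitions
  (b*·b)* = 7 states, 8 ε-transitions
  (b*·b)*·a = 8 states, 8 ε-transitions
  ((b*·b)*·a)* = 10 states, 12 ε-transitions
  ((b*·b)*·a)*·a = 11 states, 12 ε-transitions
  (((b*·b)*·a)*·a)* = 13 states, 16 ε-transitions
  a·a·b·((a ∪ b)*·a)+ ∪ (((b*·b)*·a)*·a)* = 29 states, 31 ε-transitions

29, 31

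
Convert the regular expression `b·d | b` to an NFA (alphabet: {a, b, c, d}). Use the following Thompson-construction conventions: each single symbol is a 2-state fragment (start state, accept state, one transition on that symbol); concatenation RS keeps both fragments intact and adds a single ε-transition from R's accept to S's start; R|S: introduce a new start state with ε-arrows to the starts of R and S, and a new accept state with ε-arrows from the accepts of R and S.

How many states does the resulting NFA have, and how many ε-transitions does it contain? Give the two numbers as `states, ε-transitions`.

8, 5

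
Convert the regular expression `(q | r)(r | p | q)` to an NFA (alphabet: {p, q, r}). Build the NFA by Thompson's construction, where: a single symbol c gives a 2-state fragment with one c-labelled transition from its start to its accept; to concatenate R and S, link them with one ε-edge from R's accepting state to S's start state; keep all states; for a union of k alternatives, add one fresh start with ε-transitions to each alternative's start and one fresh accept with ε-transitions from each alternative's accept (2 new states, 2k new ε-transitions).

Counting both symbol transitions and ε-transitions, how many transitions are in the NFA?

16

Recursing over subexpressions:
Each of the 5 symbol leaves contributes 1 transition (1 symbol, 0 ε).
  q | r — 6 transitions (2 symbol, 4 ε)
  r | p | q — 9 transitions (3 symbol, 6 ε)
  (q | r)(r | p | q) — 16 transitions (5 symbol, 11 ε)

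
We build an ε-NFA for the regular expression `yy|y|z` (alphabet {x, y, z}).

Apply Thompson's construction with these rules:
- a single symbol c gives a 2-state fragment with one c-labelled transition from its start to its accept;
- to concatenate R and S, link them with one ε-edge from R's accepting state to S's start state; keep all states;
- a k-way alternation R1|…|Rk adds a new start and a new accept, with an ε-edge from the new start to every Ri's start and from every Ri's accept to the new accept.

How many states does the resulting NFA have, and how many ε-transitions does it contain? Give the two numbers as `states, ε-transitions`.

10, 7

By structural recursion:
Each of the 4 symbol leaves contributes 2 states and 0 ε-transitions.
  yy = 4 states, 1 ε-transition
  yy|y|z = 10 states, 7 ε-transitions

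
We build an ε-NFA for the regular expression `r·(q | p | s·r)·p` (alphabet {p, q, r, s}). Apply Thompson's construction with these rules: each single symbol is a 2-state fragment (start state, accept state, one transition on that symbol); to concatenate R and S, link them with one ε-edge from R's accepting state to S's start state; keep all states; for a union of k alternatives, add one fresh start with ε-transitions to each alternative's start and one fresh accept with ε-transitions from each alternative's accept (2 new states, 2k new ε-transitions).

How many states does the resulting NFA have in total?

14

Bottom-up over the parse tree:
Each of the 6 symbol leaves contributes a 2-state fragment.
  s·r : 4 states
  q | p | s·r : 10 states
  r·(q | p | s·r)·p : 14 states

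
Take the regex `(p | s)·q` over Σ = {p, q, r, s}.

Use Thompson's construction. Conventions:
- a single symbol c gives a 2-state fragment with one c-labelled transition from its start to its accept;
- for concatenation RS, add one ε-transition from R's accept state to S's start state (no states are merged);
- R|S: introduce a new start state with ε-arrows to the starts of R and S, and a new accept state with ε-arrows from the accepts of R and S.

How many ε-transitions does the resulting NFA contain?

5

Recursing over subexpressions:
Each of the 3 symbol leaves contributes 0 ε-transitions.
  p | s — 4 ε-transitions
  (p | s)·q — 5 ε-transitions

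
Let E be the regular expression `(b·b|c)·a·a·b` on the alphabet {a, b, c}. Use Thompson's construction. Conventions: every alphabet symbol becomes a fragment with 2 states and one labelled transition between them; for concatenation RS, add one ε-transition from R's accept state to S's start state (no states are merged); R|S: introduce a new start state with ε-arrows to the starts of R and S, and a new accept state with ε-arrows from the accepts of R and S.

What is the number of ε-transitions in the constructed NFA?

8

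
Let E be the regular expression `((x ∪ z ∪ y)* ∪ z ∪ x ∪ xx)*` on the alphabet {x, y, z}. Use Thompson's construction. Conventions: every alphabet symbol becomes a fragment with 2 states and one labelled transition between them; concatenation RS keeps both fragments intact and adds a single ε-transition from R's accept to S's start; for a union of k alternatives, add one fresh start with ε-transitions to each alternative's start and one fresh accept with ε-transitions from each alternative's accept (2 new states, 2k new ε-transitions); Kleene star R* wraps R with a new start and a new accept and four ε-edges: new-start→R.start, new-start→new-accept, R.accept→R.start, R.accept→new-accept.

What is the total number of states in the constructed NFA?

22

Recursing over subexpressions:
Each of the 7 symbol leaves contributes a 2-state fragment.
  x ∪ z ∪ y = 8 states
  (x ∪ z ∪ y)* = 10 states
  xx = 4 states
  (x ∪ z ∪ y)* ∪ z ∪ x ∪ xx = 20 states
  ((x ∪ z ∪ y)* ∪ z ∪ x ∪ xx)* = 22 states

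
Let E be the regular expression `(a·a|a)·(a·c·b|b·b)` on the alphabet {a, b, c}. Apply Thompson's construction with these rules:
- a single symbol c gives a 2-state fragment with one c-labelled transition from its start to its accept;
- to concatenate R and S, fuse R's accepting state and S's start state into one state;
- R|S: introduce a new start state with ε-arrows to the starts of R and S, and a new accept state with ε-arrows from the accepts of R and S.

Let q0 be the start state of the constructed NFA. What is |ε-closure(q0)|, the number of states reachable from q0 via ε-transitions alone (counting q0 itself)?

3

Compute the ε-closure size of each fragment's start state recursively; a symbol fragment's start has no outgoing ε-edge, so its closure is just itself (size 1).
  a·a : |ε-closure| equals the left operand's closure size = 1 (its accept is not ε-reachable, so the closure stops there)
  a·a|a : new start ε-reaches every alternative's start; none of them accept ε, so the new accept is not reached: |ε-closure| = 1 + 1 + 1 = 3
  a·c·b : |ε-closure| equals the left operand's closure size = 1 (its accept is not ε-reachable, so the closure stops there)
  b·b : |ε-closure| equals the left operand's closure size = 1 (its accept is not ε-reachable, so the closure stops there)
  a·c·b|b·b : new start ε-reaches every alternative's start; none of them accept ε, so the new accept is not reached: |ε-closure| = 1 + 1 + 1 = 3
  (a·a|a)·(a·c·b|b·b) : |ε-closure| equals the left operand's closure size = 3 (its accept is not ε-reachable, so the closure stops there)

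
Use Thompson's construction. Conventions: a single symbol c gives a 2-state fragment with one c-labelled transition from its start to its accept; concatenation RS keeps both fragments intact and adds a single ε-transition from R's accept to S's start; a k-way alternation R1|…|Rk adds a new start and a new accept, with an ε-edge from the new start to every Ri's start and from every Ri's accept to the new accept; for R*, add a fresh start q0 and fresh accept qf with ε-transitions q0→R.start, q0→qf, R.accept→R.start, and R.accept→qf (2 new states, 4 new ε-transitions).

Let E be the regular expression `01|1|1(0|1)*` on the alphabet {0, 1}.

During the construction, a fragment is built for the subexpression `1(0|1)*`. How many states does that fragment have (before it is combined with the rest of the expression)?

10

Fragment for `1(0|1)*`:
Each of the 3 symbol leaves contributes a 2-state fragment.
  0|1 — 6 states
  (0|1)* — 8 states
  1(0|1)* — 10 states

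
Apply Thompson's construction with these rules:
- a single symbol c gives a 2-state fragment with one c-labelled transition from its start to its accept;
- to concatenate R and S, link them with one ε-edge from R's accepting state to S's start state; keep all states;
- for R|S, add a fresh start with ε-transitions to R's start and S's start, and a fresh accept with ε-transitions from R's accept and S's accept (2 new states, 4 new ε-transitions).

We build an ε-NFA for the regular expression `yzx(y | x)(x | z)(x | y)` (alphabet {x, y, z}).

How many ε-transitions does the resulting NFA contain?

By structural recursion:
Each of the 9 symbol leaves contributes 0 ε-transitions.
  y | x → 4 ε-transitions
  x | z → 4 ε-transitions
  x | y → 4 ε-transitions
  yzx(y | x)(x | z)(x | y) → 17 ε-transitions

17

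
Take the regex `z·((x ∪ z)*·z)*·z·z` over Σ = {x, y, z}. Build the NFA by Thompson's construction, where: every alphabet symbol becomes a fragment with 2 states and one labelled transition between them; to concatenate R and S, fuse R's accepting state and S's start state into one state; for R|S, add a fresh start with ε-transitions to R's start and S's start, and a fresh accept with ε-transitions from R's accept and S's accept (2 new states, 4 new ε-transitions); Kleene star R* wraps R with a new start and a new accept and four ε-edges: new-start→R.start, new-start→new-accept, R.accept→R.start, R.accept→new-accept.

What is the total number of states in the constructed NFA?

14

Building bottom-up:
Each of the 6 symbol leaves contributes a 2-state fragment.
  x ∪ z — 6 states
  (x ∪ z)* — 8 states
  (x ∪ z)*·z — 9 states
  ((x ∪ z)*·z)* — 11 states
  z·((x ∪ z)*·z)*·z·z — 14 states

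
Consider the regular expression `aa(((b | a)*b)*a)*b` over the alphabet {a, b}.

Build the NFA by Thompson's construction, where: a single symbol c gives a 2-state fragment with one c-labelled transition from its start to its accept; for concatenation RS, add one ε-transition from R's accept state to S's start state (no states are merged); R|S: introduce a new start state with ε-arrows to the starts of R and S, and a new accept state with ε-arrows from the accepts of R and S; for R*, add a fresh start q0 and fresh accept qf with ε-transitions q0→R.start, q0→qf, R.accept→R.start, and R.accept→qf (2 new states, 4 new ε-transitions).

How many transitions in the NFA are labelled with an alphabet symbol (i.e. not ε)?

Building bottom-up:
Each of the 7 symbol leaves contributes exactly 1 symbol transition.
  b | a = 2 symbol transitions
  (b | a)* = 2 symbol transitions
  (b | a)*b = 3 symbol transitions
  ((b | a)*b)* = 3 symbol transitions
  ((b | a)*b)*a = 4 symbol transitions
  (((b | a)*b)*a)* = 4 symbol transitions
  aa(((b | a)*b)*a)*b = 7 symbol transitions

7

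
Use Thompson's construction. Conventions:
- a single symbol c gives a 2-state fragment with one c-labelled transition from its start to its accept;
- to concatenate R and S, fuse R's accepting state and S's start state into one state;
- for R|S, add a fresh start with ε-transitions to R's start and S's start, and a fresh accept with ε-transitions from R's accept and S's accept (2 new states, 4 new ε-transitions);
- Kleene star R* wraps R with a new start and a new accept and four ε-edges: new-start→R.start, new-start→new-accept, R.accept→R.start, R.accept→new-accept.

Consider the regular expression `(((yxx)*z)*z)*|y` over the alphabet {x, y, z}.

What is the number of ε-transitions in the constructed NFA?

Per subexpression:
Each of the 6 symbol leaves contributes 0 ε-transitions.
  yxx : 0 ε-transitions
  (yxx)* : 4 ε-transitions
  (yxx)*z : 4 ε-transitions
  ((yxx)*z)* : 8 ε-transitions
  ((yxx)*z)*z : 8 ε-transitions
  (((yxx)*z)*z)* : 12 ε-transitions
  (((yxx)*z)*z)*|y : 16 ε-transitions

16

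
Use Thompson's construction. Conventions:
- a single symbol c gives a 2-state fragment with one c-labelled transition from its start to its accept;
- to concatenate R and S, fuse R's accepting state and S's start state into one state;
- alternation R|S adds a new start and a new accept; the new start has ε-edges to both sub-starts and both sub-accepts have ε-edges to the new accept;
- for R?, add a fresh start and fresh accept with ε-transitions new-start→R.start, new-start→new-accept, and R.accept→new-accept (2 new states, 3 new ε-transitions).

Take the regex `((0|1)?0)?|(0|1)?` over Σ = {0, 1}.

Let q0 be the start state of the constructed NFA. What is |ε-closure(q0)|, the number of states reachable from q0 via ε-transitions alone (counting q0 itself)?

14

Compute the ε-closure size of each fragment's start state recursively; a symbol fragment's start has no outgoing ε-edge, so its closure is just itself (size 1).
  0|1 → new start ε-reaches every alternative's start; none of them accept ε, so the new accept is not reached: C = 1 + 1 + 1 = 3
  (0|1)? → new start has ε-edges to the inner start and to the new accept, so C = 2 + 3 = 5
  (0|1)?0 → the left operand accepts ε, so the closure extends into the next operand (the shared merged state is already counted); C = 5 + (1−1) = 5
  ((0|1)?0)? → C = 1 (new start) + 5 (body) + 1 (new accept, via ε) = 7
  0|1 → C = 1 + 1 + 1 = 3 (the new accept is not ε-reachable since no branch accepts ε)
  (0|1)? → C = 1 (new start) + 3 (body) + 1 (new accept, via ε) = 5
  ((0|1)?0)?|(0|1)? → C = 1 (new start) + (7 + 5) + 1 (new accept, since some branch ε-reaches its own accept) = 14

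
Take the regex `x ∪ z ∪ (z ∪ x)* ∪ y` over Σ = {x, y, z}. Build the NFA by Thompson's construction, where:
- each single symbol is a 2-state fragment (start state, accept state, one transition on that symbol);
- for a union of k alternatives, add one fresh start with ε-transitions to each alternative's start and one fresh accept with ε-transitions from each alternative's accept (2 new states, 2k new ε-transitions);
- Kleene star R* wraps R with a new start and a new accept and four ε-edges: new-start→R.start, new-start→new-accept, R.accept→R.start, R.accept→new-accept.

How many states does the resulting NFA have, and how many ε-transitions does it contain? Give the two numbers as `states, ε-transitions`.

16, 16

Recursing over subexpressions:
Each of the 5 symbol leaves contributes 2 states and 0 ε-transitions.
  z ∪ x → 6 states, 4 ε-transitions
  (z ∪ x)* → 8 states, 8 ε-transitions
  x ∪ z ∪ (z ∪ x)* ∪ y → 16 states, 16 ε-transitions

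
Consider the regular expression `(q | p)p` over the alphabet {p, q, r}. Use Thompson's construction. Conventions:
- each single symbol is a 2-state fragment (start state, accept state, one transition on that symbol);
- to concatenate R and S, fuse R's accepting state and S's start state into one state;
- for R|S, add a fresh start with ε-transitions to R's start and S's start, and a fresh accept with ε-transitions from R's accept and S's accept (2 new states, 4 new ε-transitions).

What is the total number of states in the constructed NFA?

7

Bottom-up over the parse tree:
Each of the 3 symbol leaves contributes a 2-state fragment.
  q | p → 6 states
  (q | p)p → 7 states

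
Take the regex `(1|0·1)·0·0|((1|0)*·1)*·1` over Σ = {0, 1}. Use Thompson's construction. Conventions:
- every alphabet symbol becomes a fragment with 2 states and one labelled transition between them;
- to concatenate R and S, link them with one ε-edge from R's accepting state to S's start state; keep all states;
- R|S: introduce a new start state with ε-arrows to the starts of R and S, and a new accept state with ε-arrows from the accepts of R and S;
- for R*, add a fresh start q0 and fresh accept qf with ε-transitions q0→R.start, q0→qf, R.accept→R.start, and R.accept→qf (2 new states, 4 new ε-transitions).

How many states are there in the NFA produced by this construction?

28

By structural recursion:
Each of the 9 symbol leaves contributes a 2-state fragment.
  0·1 → 4 states
  1|0·1 → 8 states
  (1|0·1)·0·0 → 12 states
  1|0 → 6 states
  (1|0)* → 8 states
  (1|0)*·1 → 10 states
  ((1|0)*·1)* → 12 states
  ((1|0)*·1)*·1 → 14 states
  (1|0·1)·0·0|((1|0)*·1)*·1 → 28 states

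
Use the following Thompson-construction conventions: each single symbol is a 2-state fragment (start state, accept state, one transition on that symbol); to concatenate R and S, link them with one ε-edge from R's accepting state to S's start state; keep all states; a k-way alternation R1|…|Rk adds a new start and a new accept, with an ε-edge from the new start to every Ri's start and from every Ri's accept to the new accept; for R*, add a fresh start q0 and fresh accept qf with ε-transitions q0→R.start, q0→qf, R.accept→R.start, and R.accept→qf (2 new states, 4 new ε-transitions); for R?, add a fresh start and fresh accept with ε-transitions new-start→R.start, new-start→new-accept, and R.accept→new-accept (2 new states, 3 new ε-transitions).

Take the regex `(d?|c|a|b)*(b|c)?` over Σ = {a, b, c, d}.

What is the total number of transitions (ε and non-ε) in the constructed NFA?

Per subexpression:
Each of the 6 symbol leaves contributes 1 transition (1 symbol, 0 ε).
  d? = 4 transitions (1 symbol, 3 ε)
  d?|c|a|b = 15 transitions (4 symbol, 11 ε)
  (d?|c|a|b)* = 19 transitions (4 symbol, 15 ε)
  b|c = 6 transitions (2 symbol, 4 ε)
  (b|c)? = 9 transitions (2 symbol, 7 ε)
  (d?|c|a|b)*(b|c)? = 29 transitions (6 symbol, 23 ε)

29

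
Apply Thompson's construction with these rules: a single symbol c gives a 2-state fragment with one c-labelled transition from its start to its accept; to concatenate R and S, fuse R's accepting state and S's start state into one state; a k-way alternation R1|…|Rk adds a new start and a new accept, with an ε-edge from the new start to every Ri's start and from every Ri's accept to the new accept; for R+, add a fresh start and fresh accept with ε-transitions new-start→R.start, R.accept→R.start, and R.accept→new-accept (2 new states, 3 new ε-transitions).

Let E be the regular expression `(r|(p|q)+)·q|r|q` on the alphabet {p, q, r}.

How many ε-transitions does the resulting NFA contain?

17

Per subexpression:
Each of the 6 symbol leaves contributes 0 ε-transitions.
  p|q → 4 ε-transitions
  (p|q)+ → 7 ε-transitions
  r|(p|q)+ → 11 ε-transitions
  (r|(p|q)+)·q → 11 ε-transitions
  (r|(p|q)+)·q|r|q → 17 ε-transitions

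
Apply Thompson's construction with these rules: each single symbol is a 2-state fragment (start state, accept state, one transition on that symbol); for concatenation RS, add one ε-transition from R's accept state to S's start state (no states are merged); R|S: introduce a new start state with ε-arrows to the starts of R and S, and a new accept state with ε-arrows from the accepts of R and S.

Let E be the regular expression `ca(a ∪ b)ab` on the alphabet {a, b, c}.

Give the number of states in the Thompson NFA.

By structural recursion:
Each of the 6 symbol leaves contributes a 2-state fragment.
  a ∪ b → 6 states
  ca(a ∪ b)ab → 14 states

14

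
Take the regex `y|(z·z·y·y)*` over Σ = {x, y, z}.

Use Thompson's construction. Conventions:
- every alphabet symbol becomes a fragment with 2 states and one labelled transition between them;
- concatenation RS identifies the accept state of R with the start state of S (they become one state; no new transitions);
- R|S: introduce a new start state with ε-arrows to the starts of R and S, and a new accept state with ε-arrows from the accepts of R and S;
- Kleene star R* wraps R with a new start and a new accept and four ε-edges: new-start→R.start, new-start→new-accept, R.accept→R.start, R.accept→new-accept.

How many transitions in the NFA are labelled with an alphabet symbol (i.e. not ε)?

5

Bottom-up over the parse tree:
Each of the 5 symbol leaves contributes exactly 1 symbol transition.
  z·z·y·y = 4 symbol transitions
  (z·z·y·y)* = 4 symbol transitions
  y|(z·z·y·y)* = 5 symbol transitions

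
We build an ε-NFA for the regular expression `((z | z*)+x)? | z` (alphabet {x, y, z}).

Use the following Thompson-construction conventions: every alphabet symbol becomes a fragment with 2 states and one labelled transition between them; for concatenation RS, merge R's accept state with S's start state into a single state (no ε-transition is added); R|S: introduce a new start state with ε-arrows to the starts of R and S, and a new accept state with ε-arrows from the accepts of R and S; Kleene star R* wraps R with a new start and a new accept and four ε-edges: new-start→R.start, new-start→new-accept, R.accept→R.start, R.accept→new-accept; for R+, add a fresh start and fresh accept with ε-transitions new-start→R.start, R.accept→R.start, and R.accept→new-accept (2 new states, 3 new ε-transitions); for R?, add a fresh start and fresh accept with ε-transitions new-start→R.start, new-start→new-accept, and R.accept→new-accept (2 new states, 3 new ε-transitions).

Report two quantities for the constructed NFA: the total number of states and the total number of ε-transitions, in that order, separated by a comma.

17, 18

By structural recursion:
Each of the 4 symbol leaves contributes 2 states and 0 ε-transitions.
  z* = 4 states, 4 ε-transitions
  z | z* = 8 states, 8 ε-transitions
  (z | z*)+ = 10 states, 11 ε-transitions
  (z | z*)+x = 11 states, 11 ε-transitions
  ((z | z*)+x)? = 13 states, 14 ε-transitions
  ((z | z*)+x)? | z = 17 states, 18 ε-transitions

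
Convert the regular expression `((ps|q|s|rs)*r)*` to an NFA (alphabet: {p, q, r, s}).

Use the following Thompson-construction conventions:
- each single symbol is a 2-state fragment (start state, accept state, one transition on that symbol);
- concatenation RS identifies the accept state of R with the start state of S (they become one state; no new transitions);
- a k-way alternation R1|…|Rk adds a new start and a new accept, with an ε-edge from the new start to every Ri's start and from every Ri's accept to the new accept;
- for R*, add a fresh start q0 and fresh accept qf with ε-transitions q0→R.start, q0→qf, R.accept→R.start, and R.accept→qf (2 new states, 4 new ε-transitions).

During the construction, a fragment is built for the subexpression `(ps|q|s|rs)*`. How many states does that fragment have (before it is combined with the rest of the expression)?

14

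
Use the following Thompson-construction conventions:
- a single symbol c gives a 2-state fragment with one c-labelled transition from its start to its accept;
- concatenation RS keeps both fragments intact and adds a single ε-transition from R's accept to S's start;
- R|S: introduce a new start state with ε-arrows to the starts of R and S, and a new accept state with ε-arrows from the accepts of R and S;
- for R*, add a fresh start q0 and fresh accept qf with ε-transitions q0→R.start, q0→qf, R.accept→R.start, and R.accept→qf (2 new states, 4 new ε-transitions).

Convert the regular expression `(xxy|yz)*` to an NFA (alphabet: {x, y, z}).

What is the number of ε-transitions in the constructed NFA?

11

Building bottom-up:
Each of the 5 symbol leaves contributes 0 ε-transitions.
  xxy — 2 ε-transitions
  yz — 1 ε-transition
  xxy|yz — 7 ε-transitions
  (xxy|yz)* — 11 ε-transitions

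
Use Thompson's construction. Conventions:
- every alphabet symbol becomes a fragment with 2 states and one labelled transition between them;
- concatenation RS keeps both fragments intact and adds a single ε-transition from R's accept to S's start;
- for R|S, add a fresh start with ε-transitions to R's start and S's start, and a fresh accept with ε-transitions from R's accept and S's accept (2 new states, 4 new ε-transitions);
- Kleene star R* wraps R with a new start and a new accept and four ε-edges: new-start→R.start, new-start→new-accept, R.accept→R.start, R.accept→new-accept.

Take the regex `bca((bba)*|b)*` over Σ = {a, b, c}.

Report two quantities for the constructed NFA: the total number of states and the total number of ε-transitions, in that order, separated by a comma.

20, 17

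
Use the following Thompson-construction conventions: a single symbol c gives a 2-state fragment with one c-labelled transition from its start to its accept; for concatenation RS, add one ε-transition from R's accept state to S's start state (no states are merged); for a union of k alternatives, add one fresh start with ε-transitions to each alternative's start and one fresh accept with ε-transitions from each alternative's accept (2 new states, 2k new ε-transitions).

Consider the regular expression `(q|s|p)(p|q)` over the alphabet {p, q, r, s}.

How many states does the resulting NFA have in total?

14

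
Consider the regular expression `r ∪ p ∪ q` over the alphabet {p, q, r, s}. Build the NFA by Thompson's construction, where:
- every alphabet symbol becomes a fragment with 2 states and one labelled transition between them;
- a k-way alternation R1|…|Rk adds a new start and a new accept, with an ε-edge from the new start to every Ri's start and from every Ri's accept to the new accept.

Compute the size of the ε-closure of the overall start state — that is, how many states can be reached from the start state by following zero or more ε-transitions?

Compute the ε-closure size of each fragment's start state recursively; a symbol fragment's start has no outgoing ε-edge, so its closure is just itself (size 1).
  r ∪ p ∪ q : |closure| = 1 + 1 + 1 + 1 = 4 (the new accept is not ε-reachable since no branch accepts ε)

4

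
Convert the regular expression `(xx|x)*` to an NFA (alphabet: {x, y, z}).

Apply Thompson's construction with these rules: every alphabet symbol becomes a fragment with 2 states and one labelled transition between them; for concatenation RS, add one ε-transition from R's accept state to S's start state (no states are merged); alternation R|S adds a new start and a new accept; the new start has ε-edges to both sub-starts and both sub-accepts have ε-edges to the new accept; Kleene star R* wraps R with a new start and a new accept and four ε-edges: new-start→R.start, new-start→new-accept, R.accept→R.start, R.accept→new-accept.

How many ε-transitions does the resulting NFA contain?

9

Recursing over subexpressions:
Each of the 3 symbol leaves contributes 0 ε-transitions.
  xx : 1 ε-transition
  xx|x : 5 ε-transitions
  (xx|x)* : 9 ε-transitions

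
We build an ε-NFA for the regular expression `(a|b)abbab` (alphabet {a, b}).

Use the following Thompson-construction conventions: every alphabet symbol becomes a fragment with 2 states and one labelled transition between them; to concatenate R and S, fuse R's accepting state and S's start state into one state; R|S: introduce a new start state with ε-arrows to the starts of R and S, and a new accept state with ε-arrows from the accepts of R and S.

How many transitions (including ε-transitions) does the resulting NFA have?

Building bottom-up:
Each of the 7 symbol leaves contributes 1 transition (1 symbol, 0 ε).
  a|b : 6 transitions (2 symbol, 4 ε)
  (a|b)abbab : 11 transitions (7 symbol, 4 ε)

11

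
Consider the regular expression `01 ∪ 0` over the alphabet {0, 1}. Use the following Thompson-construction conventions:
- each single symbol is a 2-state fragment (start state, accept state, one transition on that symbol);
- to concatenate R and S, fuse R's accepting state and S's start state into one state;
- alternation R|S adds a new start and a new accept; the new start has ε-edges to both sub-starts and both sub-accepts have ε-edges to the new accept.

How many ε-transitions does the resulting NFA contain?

By structural recursion:
Each of the 3 symbol leaves contributes 0 ε-transitions.
  01 : 0 ε-transitions
  01 ∪ 0 : 4 ε-transitions

4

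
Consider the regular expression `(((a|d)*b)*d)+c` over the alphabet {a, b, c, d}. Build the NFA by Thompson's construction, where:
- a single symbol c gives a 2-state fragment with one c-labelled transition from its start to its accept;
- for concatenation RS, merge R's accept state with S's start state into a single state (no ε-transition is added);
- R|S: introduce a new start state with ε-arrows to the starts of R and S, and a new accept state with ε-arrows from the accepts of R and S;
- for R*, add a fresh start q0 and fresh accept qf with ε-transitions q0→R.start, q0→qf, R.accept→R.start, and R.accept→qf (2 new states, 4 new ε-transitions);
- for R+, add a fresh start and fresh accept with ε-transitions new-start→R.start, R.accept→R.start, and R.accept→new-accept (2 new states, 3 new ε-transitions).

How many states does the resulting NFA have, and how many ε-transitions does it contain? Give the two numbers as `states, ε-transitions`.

15, 15

Bottom-up over the parse tree:
Each of the 5 symbol leaves contributes 2 states and 0 ε-transitions.
  a|d → 6 states, 4 ε-transitions
  (a|d)* → 8 states, 8 ε-transitions
  (a|d)*b → 9 states, 8 ε-transitions
  ((a|d)*b)* → 11 states, 12 ε-transitions
  ((a|d)*b)*d → 12 states, 12 ε-transitions
  (((a|d)*b)*d)+ → 14 states, 15 ε-transitions
  (((a|d)*b)*d)+c → 15 states, 15 ε-transitions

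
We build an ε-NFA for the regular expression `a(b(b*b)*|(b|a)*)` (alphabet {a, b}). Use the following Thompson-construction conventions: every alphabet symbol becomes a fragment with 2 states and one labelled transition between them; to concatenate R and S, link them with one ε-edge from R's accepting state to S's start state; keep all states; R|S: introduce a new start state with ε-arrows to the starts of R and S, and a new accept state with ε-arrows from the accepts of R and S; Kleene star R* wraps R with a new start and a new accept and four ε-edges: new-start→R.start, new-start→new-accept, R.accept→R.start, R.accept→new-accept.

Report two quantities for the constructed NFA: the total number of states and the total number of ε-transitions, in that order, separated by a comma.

Per subexpression:
Each of the 6 symbol leaves contributes 2 states and 0 ε-transitions.
  b* : 4 states, 4 ε-transitions
  b*b : 6 states, 5 ε-transitions
  (b*b)* : 8 states, 9 ε-transitions
  b(b*b)* : 10 states, 10 ε-transitions
  b|a : 6 states, 4 ε-transitions
  (b|a)* : 8 states, 8 ε-transitions
  b(b*b)*|(b|a)* : 20 states, 22 ε-transitions
  a(b(b*b)*|(b|a)*) : 22 states, 23 ε-transitions

22, 23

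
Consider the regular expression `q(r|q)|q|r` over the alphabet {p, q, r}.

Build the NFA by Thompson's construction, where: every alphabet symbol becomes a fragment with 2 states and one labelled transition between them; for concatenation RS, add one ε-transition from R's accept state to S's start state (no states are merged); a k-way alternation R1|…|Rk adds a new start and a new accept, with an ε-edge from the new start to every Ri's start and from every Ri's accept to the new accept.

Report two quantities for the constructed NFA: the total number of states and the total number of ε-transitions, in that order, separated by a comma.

14, 11

Per subexpression:
Each of the 5 symbol leaves contributes 2 states and 0 ε-transitions.
  r|q = 6 states, 4 ε-transitions
  q(r|q) = 8 states, 5 ε-transitions
  q(r|q)|q|r = 14 states, 11 ε-transitions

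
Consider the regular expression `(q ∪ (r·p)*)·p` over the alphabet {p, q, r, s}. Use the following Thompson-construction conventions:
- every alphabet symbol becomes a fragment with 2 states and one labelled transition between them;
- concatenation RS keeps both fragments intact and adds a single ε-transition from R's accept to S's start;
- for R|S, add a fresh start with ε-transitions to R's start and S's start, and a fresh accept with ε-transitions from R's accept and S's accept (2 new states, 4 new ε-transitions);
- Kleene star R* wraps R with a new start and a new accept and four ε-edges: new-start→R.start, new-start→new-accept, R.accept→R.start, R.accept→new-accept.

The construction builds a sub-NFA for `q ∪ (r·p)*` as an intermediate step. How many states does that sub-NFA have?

10

Fragment for `q ∪ (r·p)*`:
Each of the 3 symbol leaves contributes a 2-state fragment.
  r·p → 4 states
  (r·p)* → 6 states
  q ∪ (r·p)* → 10 states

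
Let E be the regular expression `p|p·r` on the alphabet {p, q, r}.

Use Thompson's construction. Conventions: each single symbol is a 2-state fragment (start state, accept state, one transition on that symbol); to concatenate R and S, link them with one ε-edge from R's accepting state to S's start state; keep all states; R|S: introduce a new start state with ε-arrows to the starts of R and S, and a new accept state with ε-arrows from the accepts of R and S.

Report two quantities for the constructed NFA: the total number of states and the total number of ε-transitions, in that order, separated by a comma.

8, 5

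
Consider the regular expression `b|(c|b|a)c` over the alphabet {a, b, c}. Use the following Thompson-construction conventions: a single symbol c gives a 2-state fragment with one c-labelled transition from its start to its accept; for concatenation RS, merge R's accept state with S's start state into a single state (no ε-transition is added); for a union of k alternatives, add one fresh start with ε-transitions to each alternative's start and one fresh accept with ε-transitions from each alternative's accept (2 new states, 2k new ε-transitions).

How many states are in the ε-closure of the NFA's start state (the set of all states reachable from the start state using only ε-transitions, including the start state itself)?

Let C(F) = |ε-closure(F.start)| within fragment F, and note whether F accepts ε. Symbol fragments have C = 1 and do not accept ε. Then:
  c|b|a : new start ε-reaches every alternative's start; none of them accept ε, so the new accept is not reached: |ε-closure| = 1 + 1 + 1 + 1 = 4
  (c|b|a)c : |ε-closure| equals the left operand's closure size = 4 (its accept is not ε-reachable, so the closure stops there)
  b|(c|b|a)c : new start ε-reaches every alternative's start; none of them accept ε, so the new accept is not reached: |ε-closure| = 1 + 1 + 4 = 6

6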